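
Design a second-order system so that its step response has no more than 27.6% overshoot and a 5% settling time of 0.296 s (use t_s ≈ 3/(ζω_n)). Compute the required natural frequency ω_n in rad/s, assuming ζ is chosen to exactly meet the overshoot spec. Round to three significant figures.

Inverting the overshoot relation: ζ = |ln 0.276|/√(π² + ln²0.276) = 0.379.
From t_s ≈ 3/(ζω_n): ω_n = 3/(ζ·t_s) = 3/(0.379·0.296) = 26.7 rad/s.

ω_n ≈ 26.7 rad/s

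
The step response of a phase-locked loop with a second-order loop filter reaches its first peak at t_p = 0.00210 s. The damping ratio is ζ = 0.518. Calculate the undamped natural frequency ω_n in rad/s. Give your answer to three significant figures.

Peak time t_p = π/ω_d, so ω_d = π/t_p = π/0.00210 = 1500 rad/s.
ω_n = ω_d/√(1−ζ²) = 1500/√0.732 = 1750 rad/s.

ω_n ≈ 1750 rad/s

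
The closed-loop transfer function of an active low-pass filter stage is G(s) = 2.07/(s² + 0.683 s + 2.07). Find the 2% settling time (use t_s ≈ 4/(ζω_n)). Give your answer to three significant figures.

t_s ≈ 11.7 s

ω_n = √2.07 = 1.44 rad/s; ζ = 0.683/(2·1.44) = 0.237.
t_s ≈ 4/(ζω_n) = 4/(0.237·1.44) = 11.7 s.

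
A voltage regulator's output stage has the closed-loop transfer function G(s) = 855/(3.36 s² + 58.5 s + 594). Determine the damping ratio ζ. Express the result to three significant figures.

ζ ≈ 0.655

Dividing through by 3.36: denominator becomes s² + 17.41 s + 176.8.
So ω_n = √176.8 = 13.3 rad/s and ζ = 17.41/(2·13.3) = 0.655.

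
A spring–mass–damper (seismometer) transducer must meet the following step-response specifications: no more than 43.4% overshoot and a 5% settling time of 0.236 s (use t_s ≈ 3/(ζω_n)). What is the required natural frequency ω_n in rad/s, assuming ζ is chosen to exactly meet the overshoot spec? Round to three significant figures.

ω_n ≈ 49.5 rad/s

Inverting the overshoot relation: ζ = |ln 0.434|/√(π² + ln²0.434) = 0.257.
Then ω_n = 3/(ζ t_s) = 3/(0.257 × 0.236) = 49.5 rad/s.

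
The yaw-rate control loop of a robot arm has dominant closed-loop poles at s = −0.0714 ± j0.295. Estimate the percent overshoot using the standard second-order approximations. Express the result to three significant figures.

With σ = 0.0714, ω_d = 0.295: ω_n = √(σ²+ω_d²) = 0.304 rad/s, ζ = σ/ω_n = 0.235.
Overshoot: exp(−π·0.235/√(1−0.235²)) = 0.467, i.e. 46.7%.

%OS ≈ 46.7%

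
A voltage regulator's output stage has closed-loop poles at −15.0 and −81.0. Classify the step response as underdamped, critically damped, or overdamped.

overdamped

Since the poles are distinct, negative and real, the response is overdamped.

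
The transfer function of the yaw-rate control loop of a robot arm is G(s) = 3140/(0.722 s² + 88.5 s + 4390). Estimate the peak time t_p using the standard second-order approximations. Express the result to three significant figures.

t_p ≈ 0.0652 s

Dividing through by 0.722: denominator becomes s² + 122.6 s + 6080.
So ω_n = √6080 = 78.0 rad/s and ζ = 122.6/(2·78.0) = 0.786.
The damped frequency ω_d = ω_n√(1−ζ²) = 48.2 rad/s. t_p = π/ω_d = 0.0652 s.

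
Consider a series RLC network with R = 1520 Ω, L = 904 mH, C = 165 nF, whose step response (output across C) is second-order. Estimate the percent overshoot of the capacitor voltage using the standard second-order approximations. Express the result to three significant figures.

%OS ≈ 34.0%

For a series RLC circuit (capacitor voltage as output), ω_n = 1/√(LC) = 1/√(904 mH · 165 nF) = 2590 rad/s.
ζ = (R/2)·√(C/L) = (1520/2)·√(165 nF/904 mH) = 0.325.
Overshoot: exp(−π·0.325/√(1−0.325²)) = 0.340, i.e. 34.0%.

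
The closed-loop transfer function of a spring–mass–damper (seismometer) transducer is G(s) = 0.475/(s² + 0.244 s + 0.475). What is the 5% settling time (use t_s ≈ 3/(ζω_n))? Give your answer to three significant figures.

t_s ≈ 24.6 s

Comparing the denominator to s² + 2ζω_n s + ω_n²: ω_n = √0.475 = 0.689 rad/s, and 2ζω_n = 0.244 so ζ = 0.244/(2·0.689) = 0.177.
t_s ≈ 3/(ζω_n) = 3/(0.177·0.689) = 24.6 s.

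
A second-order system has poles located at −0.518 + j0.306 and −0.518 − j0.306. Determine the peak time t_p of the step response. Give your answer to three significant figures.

t_p ≈ 10.3 s

t_p = π/ω_d with ω_d = 0.306 (the imaginary part), so t_p = 10.3 s.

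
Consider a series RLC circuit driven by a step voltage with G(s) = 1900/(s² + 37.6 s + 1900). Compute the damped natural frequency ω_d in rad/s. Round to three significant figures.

Matching coefficients with s² + 2ζω_n s + ω_n² gives ω_n² = 1900 ⇒ ω_n = 43.6 rad/s, and ζ = 37.6/(2ω_n) = 0.431.
ω_d = ω_n√(1−ζ²) = 39.3 rad/s.

ω_d ≈ 39.3 rad/s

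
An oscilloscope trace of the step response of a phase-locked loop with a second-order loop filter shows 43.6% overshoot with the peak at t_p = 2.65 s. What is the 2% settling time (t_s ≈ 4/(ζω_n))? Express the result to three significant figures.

From the overshoot, ζ = −ln(OS)/√(π²+ln²(OS)) = 0.255.
t_p = π/ω_d ⇒ ω_d = 1.19 rad/s; then ω_n = ω_d/√(1−ζ²) = 1.23 rad/s.
t_s ≈ 4/(ζω_n) = 4/(0.255·1.23) = 12.8 s.

t_s ≈ 12.8 s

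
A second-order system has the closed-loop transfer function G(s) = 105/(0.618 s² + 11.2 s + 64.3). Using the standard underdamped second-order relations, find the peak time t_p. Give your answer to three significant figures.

t_p ≈ 0.671 s

Dividing through by 0.618: denominator becomes s² + 18.12 s + 104.0.
So ω_n = √104.0 = 10.2 rad/s and ζ = 18.12/(2·10.2) = 0.888.
ω_d = 10.2·√(1 − 0.888²) = 4.68 rad/s. t_p = π/ω_d = 0.671 s.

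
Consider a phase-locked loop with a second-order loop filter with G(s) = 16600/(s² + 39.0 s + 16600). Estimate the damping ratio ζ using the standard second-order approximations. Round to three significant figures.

Comparing the denominator to s² + 2ζω_n s + ω_n²: ω_n = √16600 = 129 rad/s, and 2ζω_n = 39.0 so ζ = 39.0/(2·129) = 0.151.

ζ ≈ 0.151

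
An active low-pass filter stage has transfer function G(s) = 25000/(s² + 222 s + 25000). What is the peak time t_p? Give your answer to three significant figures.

ω_n = √25000 = 158 rad/s; ζ = 222/(2·158) = 0.702.
ω_d = 158·√(1 − 0.702²) = 113 rad/s. Then t_p = π/ω_d = 0.0279 s.

t_p ≈ 0.0279 s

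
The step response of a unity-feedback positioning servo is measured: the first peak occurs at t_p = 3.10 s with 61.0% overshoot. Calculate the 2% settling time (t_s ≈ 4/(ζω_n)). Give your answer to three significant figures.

t_s ≈ 25.1 s

ζ from %OS: ζ = |ln 0.610|/√(π²+ln²0.610) = 0.155.
From t_p = π/ω_d, ω_d = π/3.10 = 1.01 rad/s, so ω_n = ω_d/√(1−ζ²) = 1.03 rad/s.
t_s ≈ 4/(ζω_n) = 4/(0.155·1.03) = 25.1 s.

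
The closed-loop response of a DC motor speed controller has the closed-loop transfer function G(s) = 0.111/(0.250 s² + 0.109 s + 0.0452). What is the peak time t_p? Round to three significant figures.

Dividing through by 0.250: denominator becomes s² + 0.4360 s + 0.1808.
So ω_n = √0.1808 = 0.425 rad/s and ζ = 0.4360/(2·0.425) = 0.513.
The damped frequency ω_d = ω_n√(1−ζ²) = 0.365 rad/s. t_p = π/ω_d = 8.61 s.

t_p ≈ 8.61 s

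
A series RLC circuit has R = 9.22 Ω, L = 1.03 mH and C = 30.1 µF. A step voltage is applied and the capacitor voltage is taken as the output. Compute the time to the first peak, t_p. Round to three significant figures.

t_p ≈ 0.000899 s

For a series RLC circuit (capacitor voltage as output), ω_n = 1/√(LC) = 1/√(1.03 mH · 30.1 µF) = 5680 rad/s.
ζ = (R/2)·√(C/L) = (9.22/2)·√(30.1 µF/1.03 mH) = 0.788.
The damped frequency ω_d = ω_n√(1−ζ²) = 3500 rad/s. t_p = π/ω_d = 0.000899 s.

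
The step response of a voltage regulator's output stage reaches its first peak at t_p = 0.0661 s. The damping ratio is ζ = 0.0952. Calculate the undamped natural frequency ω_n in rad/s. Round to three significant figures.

ω_n ≈ 47.7 rad/s

Peak time t_p = π/ω_d, so ω_d = π/t_p = π/0.0661 = 47.5 rad/s.
ω_n = ω_d/√(1−ζ²) = 47.5/√0.991 = 47.7 rad/s.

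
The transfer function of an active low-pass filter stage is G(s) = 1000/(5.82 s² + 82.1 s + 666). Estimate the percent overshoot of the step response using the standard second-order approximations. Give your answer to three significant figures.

Dividing through by 5.82: denominator becomes s² + 14.11 s + 114.4.
So ω_n = √114.4 = 10.7 rad/s and ζ = 14.11/(2·10.7) = 0.659.
%OS = 100·exp(−πζ/√(1−ζ²)) = 6.36%.

%OS ≈ 6.36%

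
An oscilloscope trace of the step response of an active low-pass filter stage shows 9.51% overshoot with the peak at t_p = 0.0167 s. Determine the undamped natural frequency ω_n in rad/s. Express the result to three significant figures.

ω_n ≈ 235 rad/s

ζ from %OS: ζ = |ln 0.0951|/√(π²+ln²0.0951) = 0.599.
t_p = π/ω_d ⇒ ω_d = 188 rad/s; then ω_n = ω_d/√(1−ζ²) = 235 rad/s.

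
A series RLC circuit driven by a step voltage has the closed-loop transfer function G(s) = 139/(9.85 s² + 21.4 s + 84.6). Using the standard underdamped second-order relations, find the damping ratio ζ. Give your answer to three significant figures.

Dividing through by 9.85: denominator becomes s² + 2.173 s + 8.589.
So ω_n = √8.589 = 2.93 rad/s and ζ = 2.173/(2·2.93) = 0.371.

ζ ≈ 0.371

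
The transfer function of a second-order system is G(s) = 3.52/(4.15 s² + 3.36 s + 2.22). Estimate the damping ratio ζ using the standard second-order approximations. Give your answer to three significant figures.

ζ ≈ 0.553

Dividing through by 4.15: denominator becomes s² + 0.8096 s + 0.5349.
So ω_n = √0.5349 = 0.731 rad/s and ζ = 0.8096/(2·0.731) = 0.553.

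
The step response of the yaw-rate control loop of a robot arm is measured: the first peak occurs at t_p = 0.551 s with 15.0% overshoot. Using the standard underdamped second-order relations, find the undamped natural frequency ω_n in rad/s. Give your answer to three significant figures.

From the overshoot, ζ = −ln(OS)/√(π²+ln²(OS)) = 0.517.
From t_p = π/ω_d, ω_d = π/0.551 = 5.70 rad/s, so ω_n = ω_d/√(1−ζ²) = 6.66 rad/s.

ω_n ≈ 6.66 rad/s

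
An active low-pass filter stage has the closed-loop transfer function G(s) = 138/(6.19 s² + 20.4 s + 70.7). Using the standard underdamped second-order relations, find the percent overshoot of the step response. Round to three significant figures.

Dividing through by 6.19: denominator becomes s² + 3.296 s + 11.42.
So ω_n = √11.42 = 3.38 rad/s and ζ = 3.296/(2·3.38) = 0.488.
%OS = 100·exp(−πζ/√(1−ζ²)) = 17.3%.

%OS ≈ 17.3%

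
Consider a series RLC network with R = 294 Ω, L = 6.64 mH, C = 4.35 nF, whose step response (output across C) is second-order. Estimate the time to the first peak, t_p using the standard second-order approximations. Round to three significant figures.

For a series RLC circuit (capacitor voltage as output), ω_n = 1/√(LC) = 1/√(6.64 mH · 4.35 nF) = 186000 rad/s.
ζ = (R/2)·√(C/L) = (294/2)·√(4.35 nF/6.64 mH) = 0.119.
ω_d = ω_n√(1−ζ²) = 185000 rad/s. t_p = π/ω_d = 0.0000170 s.

t_p ≈ 0.0000170 s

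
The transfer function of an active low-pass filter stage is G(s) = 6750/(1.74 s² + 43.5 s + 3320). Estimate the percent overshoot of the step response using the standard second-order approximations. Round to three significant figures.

Dividing through by 1.74: denominator becomes s² + 25.00 s + 1908.
So ω_n = √1908 = 43.7 rad/s and ζ = 25.00/(2·43.7) = 0.286.
%OS = 100·exp(−πζ/√(1−ζ²)) = 39.1%.

%OS ≈ 39.1%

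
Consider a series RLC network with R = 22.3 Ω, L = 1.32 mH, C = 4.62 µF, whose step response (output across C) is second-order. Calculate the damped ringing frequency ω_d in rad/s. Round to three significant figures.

For a series RLC circuit (capacitor voltage as output), ω_n = 1/√(LC) = 1/√(1.32 mH · 4.62 µF) = 12800 rad/s.
ζ = (R/2)·√(C/L) = (22.3/2)·√(4.62 µF/1.32 mH) = 0.660.
The damped frequency ω_d = ω_n√(1−ζ²) = 9620 rad/s.

ω_d ≈ 9620 rad/s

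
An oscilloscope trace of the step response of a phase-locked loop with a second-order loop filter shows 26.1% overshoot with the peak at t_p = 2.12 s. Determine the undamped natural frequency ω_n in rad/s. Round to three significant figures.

ω_n ≈ 1.61 rad/s

From the overshoot, ζ = −ln(OS)/√(π²+ln²(OS)) = 0.393.
From t_p = π/ω_d, ω_d = π/2.12 = 1.48 rad/s, so ω_n = ω_d/√(1−ζ²) = 1.61 rad/s.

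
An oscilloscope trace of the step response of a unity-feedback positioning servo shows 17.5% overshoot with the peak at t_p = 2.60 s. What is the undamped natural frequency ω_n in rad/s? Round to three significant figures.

ζ from %OS: ζ = |ln 0.175|/√(π²+ln²0.175) = 0.485.
From t_p = π/ω_d, ω_d = π/2.60 = 1.21 rad/s, so ω_n = ω_d/√(1−ζ²) = 1.38 rad/s.

ω_n ≈ 1.38 rad/s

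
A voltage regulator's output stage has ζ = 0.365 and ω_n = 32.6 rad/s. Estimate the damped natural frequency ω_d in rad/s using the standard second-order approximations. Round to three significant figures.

ω_d = ω_n√(1−ζ²) = 32.6·√0.867 = 30.4 rad/s.

ω_d ≈ 30.4 rad/s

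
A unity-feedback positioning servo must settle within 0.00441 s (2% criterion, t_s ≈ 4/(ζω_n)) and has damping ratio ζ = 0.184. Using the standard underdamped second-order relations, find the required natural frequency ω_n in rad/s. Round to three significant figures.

ω_n ≈ 4930 rad/s

Rearranging t_s ≈ 4/(ζω_n) gives ω_n = 4/(ζ·t_s) = 4/(0.184 × 0.00441) = 4930 rad/s.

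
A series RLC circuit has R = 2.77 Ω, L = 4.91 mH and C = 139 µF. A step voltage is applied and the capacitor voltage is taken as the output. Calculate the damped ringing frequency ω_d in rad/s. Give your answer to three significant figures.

For a series RLC circuit (capacitor voltage as output), ω_n = 1/√(LC) = 1/√(4.91 mH · 139 µF) = 1210 rad/s.
ζ = (R/2)·√(C/L) = (2.77/2)·√(139 µF/4.91 mH) = 0.233.
ω_d = 1210·√(1 − 0.233²) = 1180 rad/s.

ω_d ≈ 1180 rad/s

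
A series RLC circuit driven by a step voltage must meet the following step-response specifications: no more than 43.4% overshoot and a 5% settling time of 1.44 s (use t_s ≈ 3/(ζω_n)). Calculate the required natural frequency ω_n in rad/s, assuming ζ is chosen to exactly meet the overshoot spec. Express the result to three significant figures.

ω_n ≈ 8.11 rad/s

ζ = −ln(OS)/√(π² + (ln OS)²). With OS = 0.434, ln OS = −0.8347 and ζ = 0.8347/3.251 = 0.257.
Then ω_n = 3/(ζ t_s) = 3/(0.257 × 1.44) = 8.11 rad/s.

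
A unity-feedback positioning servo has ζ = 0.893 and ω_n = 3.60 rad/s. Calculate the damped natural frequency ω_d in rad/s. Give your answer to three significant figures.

ω_d ≈ 1.62 rad/s

ω_d = ω_n√(1−ζ²) = 3.60·√0.203 = 1.62 rad/s.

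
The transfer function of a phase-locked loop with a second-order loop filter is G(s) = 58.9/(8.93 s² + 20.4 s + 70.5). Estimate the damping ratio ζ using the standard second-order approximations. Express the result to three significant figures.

ζ ≈ 0.407

Dividing through by 8.93: denominator becomes s² + 2.284 s + 7.895.
So ω_n = √7.895 = 2.81 rad/s and ζ = 2.284/(2·2.81) = 0.407.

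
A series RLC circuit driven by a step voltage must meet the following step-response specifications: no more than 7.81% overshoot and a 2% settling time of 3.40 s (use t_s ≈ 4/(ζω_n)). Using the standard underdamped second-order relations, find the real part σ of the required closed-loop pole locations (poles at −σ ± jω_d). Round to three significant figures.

The settling-time spec alone fixes σ = ζω_n = 4/t_s = 4/3.40 = 1.18.
(Overshoot then fixes ζ = 0.630 and hence ω_d = σ·√(1−ζ²)/ζ = 1.45 rad/s.)

σ ≈ 1.18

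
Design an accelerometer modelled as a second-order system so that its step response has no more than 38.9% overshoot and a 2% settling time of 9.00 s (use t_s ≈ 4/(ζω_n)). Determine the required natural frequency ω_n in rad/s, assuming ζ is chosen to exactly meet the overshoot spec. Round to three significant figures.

From %OS = 100·exp(−πζ/√(1−ζ²)), invert to get ζ = −ln(OS)/√(π² + ln²(OS)) with OS = 0.389.
−ln 0.389 = 0.9442, so ζ = 0.9442/√(π² + 0.8915) = 0.288.
From t_s ≈ 4/(ζω_n): ω_n = 4/(ζ·t_s) = 4/(0.288·9.00) = 1.54 rad/s.

ω_n ≈ 1.54 rad/s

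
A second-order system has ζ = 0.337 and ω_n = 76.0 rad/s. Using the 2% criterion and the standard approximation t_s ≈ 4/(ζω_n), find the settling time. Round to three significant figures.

t_s ≈ 0.156 s

t_s ≈ 4/(ζω_n) = 4/(0.337 × 76.0) = 0.156 s.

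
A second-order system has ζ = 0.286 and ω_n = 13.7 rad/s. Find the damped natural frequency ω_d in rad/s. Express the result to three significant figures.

ω_d ≈ 13.1 rad/s

ω_d = ω_n√(1−ζ²) = 13.7·√0.918 = 13.1 rad/s.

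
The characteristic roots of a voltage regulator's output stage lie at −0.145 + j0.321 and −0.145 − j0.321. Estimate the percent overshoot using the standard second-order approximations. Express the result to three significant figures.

%OS ≈ 24.2%

|pole| = ω_n = √(0.145² + 0.321²) = 0.352 rad/s; ζ = cos θ = σ/ω_n = 0.412.
Overshoot: exp(−π·0.412/√(1−0.412²)) = 0.242, i.e. 24.2%.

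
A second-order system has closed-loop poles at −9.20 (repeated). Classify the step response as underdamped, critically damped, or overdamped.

critically damped

Since there is a repeated negative-real pole, the response is critically damped.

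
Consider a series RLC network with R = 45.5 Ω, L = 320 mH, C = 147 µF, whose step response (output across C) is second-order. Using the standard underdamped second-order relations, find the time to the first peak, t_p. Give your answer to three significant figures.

For a series RLC circuit (capacitor voltage as output), ω_n = 1/√(LC) = 1/√(320 mH · 147 µF) = 146 rad/s.
ζ = (R/2)·√(C/L) = (45.5/2)·√(147 µF/320 mH) = 0.488.
The damped frequency ω_d = ω_n√(1−ζ²) = 127 rad/s. t_p = π/ω_d = 0.0247 s.

t_p ≈ 0.0247 s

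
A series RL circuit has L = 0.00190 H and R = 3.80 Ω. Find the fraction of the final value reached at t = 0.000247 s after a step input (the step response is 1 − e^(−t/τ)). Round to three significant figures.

τ = L/R = 0.00190/3.80 = 0.000500 s.
y(t)/y_∞ = 1 − e^(−t/τ) = 1 − e^(−0.000247/0.000500) = 1 − e^(−0.494) = 0.390.

y/y_∞ ≈ 0.390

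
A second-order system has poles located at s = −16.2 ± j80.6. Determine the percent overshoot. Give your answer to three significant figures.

|pole| = ω_n = √(16.2² + 80.6²) = 82.2 rad/s; ζ = cos θ = σ/ω_n = 0.197.
%OS = 100 e^{−πζ/√(1−ζ²)} with ζ = 0.197 gives 53.2%.

%OS ≈ 53.2%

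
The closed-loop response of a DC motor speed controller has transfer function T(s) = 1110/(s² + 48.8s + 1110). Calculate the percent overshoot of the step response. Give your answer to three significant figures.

%OS ≈ 3.41%

ω_n = √1110 = 33.3 rad/s; ζ = 48.8/(2·33.3) = 0.732.
%OS = 100 e^{−πζ/√(1−ζ²)} with ζ = 0.732 gives 3.41%.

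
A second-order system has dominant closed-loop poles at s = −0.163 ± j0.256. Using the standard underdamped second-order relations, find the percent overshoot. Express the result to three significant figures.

With σ = 0.163, ω_d = 0.256: ω_n = √(σ²+ω_d²) = 0.303 rad/s, ζ = σ/ω_n = 0.537.
%OS = 100·exp(−πζ/√(1−ζ²)) = 13.5%.

%OS ≈ 13.5%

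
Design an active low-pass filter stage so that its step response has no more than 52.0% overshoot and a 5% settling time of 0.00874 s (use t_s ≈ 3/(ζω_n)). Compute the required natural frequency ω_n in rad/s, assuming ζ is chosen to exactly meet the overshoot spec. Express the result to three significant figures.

ω_n ≈ 1680 rad/s

From %OS = 100·exp(−πζ/√(1−ζ²)), invert to get ζ = −ln(OS)/√(π² + ln²(OS)) with OS = 0.520.
−ln 0.520 = 0.6539, so ζ = 0.6539/√(π² + 0.4276) = 0.204.
Then ω_n = 3/(ζ t_s) = 3/(0.204 × 0.00874) = 1680 rad/s.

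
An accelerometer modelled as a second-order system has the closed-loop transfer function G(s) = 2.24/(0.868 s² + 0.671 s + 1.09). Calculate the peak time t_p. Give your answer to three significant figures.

Dividing through by 0.868: denominator becomes s² + 0.7730 s + 1.256.
So ω_n = √1.256 = 1.12 rad/s and ζ = 0.7730/(2·1.12) = 0.345.
ω_d = 1.12·√(1 − 0.345²) = 1.05 rad/s. t_p = π/ω_d = 2.99 s.

t_p ≈ 2.99 s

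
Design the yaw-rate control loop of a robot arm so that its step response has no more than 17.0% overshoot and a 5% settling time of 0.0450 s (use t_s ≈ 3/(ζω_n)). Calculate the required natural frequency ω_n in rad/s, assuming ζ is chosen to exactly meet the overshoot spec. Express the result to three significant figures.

ω_n ≈ 136 rad/s

ζ = −ln(OS)/√(π² + (ln OS)²). With OS = 0.170, ln OS = −1.772 and ζ = 1.772/3.607 = 0.491.
Then ω_n = 3/(ζ t_s) = 3/(0.491 × 0.0450) = 136 rad/s.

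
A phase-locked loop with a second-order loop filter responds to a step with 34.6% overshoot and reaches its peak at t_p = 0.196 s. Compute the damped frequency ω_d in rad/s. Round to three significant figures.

t_p = π/ω_d, so ω_d = π/0.196 = 16.0 rad/s.

ω_d ≈ 16.0 rad/s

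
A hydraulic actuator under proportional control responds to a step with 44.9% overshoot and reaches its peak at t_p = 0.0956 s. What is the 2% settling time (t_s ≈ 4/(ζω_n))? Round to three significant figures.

t_s ≈ 0.478 s

The overshoot fixes ζ = −ln(OS)/√(π²+ln²(OS)) = 0.247.
t_p = π/ω_d ⇒ ω_d = 32.9 rad/s; then ω_n = ω_d/√(1−ζ²) = 33.9 rad/s.
t_s ≈ 4/(ζω_n) = 4/(0.247·33.9) = 0.478 s.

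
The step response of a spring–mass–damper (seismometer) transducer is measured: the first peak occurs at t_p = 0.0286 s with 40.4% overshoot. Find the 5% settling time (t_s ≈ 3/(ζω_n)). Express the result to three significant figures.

t_s ≈ 0.0947 s

The overshoot fixes ζ = −ln(OS)/√(π²+ln²(OS)) = 0.277.
t_p = π/ω_d ⇒ ω_d = 110 rad/s; then ω_n = ω_d/√(1−ζ²) = 114 rad/s.
t_s ≈ 3/(ζω_n) = 3/(0.277·114) = 0.0947 s.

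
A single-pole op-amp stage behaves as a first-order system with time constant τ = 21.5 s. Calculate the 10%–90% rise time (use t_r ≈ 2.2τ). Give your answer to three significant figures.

t_r ≈ 47.3 s

t_r ≈ 2.2τ = 47.3 s.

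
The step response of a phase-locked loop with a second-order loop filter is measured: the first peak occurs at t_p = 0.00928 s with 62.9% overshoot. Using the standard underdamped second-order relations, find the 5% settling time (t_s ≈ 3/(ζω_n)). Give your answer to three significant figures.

From the overshoot, ζ = −ln(OS)/√(π²+ln²(OS)) = 0.146.
t_p = π/ω_d ⇒ ω_d = 339 rad/s; then ω_n = ω_d/√(1−ζ²) = 342 rad/s.
t_s ≈ 3/(ζω_n) = 3/(0.146·342) = 0.0600 s.

t_s ≈ 0.0600 s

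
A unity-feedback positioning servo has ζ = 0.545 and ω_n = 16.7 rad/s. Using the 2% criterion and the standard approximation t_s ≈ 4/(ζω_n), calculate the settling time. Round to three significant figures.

t_s ≈ 0.439 s

t_s ≈ 4/(ζω_n) = 4/(0.545 × 16.7) = 0.439 s.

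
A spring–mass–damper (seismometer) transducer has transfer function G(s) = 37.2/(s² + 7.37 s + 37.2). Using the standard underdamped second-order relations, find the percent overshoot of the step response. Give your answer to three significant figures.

Matching coefficients with s² + 2ζω_n s + ω_n² gives ω_n² = 37.2 ⇒ ω_n = 6.10 rad/s, and ζ = 7.37/(2ω_n) = 0.604.
Overshoot: exp(−π·0.604/√(1−0.604²)) = 0.0924, i.e. 9.24%.

%OS ≈ 9.24%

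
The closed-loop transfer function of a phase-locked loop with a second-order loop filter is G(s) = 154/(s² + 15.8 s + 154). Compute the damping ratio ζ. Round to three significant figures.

ζ ≈ 0.637

ω_n = √154 = 12.4 rad/s; ζ = 15.8/(2·12.4) = 0.637.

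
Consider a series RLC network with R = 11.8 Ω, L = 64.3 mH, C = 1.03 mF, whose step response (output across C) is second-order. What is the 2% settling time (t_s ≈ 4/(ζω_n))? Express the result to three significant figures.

For a series RLC circuit (capacitor voltage as output), ω_n = 1/√(LC) = 1/√(64.3 mH · 1.03 mF) = 123 rad/s.
ζ = (R/2)·√(C/L) = (11.8/2)·√(1.03 mF/64.3 mH) = 0.747.
t_s ≈ 4/(ζω_n) = 0.0436 s.

t_s ≈ 0.0436 s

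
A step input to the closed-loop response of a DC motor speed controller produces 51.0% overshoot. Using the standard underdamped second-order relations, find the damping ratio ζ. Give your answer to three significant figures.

Inverting the overshoot relation: ζ = |ln 0.510|/√(π² + ln²0.510) = 0.210.

ζ ≈ 0.210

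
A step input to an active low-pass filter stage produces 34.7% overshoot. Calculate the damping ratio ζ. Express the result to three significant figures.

ζ ≈ 0.319

Inverting the overshoot relation: ζ = |ln 0.347|/√(π² + ln²0.347) = 0.319.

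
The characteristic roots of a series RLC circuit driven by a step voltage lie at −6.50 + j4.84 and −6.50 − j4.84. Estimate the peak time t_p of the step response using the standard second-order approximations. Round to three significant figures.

t_p = π/ω_d with ω_d = 4.84 (the imaginary part), so t_p = 0.649 s.

t_p ≈ 0.649 s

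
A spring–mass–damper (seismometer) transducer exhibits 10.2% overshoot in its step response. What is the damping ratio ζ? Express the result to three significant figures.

ζ = −ln(OS)/√(π² + (ln OS)²). With OS = 0.102, ln OS = −2.283 and ζ = 2.283/3.883 = 0.588.

ζ ≈ 0.588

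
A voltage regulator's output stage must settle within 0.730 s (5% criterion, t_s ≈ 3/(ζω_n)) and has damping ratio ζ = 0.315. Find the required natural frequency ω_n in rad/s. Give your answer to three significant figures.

ω_n ≈ 13.0 rad/s

Rearranging t_s ≈ 3/(ζω_n) gives ω_n = 3/(ζ·t_s) = 3/(0.315 × 0.730) = 13.0 rad/s.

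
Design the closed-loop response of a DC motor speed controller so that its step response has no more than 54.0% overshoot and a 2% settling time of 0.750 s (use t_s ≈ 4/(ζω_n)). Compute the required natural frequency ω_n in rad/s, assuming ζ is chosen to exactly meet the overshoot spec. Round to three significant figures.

From %OS = 100·exp(−πζ/√(1−ζ²)), invert to get ζ = −ln(OS)/√(π² + ln²(OS)) with OS = 0.540.
−ln 0.540 = 0.6162, so ζ = 0.6162/√(π² + 0.3797) = 0.192.
From t_s ≈ 4/(ζω_n): ω_n = 4/(ζ·t_s) = 4/(0.192·0.750) = 27.7 rad/s.

ω_n ≈ 27.7 rad/s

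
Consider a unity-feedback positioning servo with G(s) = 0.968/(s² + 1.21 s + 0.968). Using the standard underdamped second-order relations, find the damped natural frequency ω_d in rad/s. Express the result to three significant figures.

ω_d ≈ 0.776 rad/s

Comparing the denominator to s² + 2ζω_n s + ω_n²: ω_n = √0.968 = 0.984 rad/s, and 2ζω_n = 1.21 so ζ = 1.21/(2·0.984) = 0.615.
ω_d = 0.984·√(1 − 0.615²) = 0.776 rad/s.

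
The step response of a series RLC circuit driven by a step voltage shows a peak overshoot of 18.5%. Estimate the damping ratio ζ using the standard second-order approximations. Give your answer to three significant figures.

From %OS = 100·exp(−πζ/√(1−ζ²)), invert to get ζ = −ln(OS)/√(π² + ln²(OS)) with OS = 0.185.
−ln 0.185 = 1.687, so ζ = 1.687/√(π² + 2.847) = 0.473.

ζ ≈ 0.473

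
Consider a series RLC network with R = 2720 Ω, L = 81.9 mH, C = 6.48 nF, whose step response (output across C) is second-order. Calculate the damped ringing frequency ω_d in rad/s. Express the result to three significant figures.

ω_d ≈ 40100 rad/s

For a series RLC circuit (capacitor voltage as output), ω_n = 1/√(LC) = 1/√(81.9 mH · 6.48 nF) = 43400 rad/s.
ζ = (R/2)·√(C/L) = (2720/2)·√(6.48 nF/81.9 mH) = 0.383.
ω_d = 43400·√(1 − 0.383²) = 40100 rad/s.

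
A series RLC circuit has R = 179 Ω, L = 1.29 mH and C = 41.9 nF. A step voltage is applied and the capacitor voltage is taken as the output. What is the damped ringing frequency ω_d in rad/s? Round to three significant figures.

For a series RLC circuit (capacitor voltage as output), ω_n = 1/√(LC) = 1/√(1.29 mH · 41.9 nF) = 136000 rad/s.
ζ = (R/2)·√(C/L) = (179/2)·√(41.9 nF/1.29 mH) = 0.510.
The damped frequency ω_d = ω_n√(1−ζ²) = 117000 rad/s.

ω_d ≈ 117000 rad/s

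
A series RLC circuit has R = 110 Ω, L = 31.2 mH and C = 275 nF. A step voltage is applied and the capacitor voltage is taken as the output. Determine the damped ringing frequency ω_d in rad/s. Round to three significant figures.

For a series RLC circuit (capacitor voltage as output), ω_n = 1/√(LC) = 1/√(31.2 mH · 275 nF) = 10800 rad/s.
ζ = (R/2)·√(C/L) = (110/2)·√(275 nF/31.2 mH) = 0.163.
ω_d = ω_n√(1−ζ²) = 10700 rad/s.

ω_d ≈ 10700 rad/s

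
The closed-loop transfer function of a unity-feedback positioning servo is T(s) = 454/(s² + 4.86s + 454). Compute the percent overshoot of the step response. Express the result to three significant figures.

Matching coefficients with s² + 2ζω_n s + ω_n² gives ω_n² = 454 ⇒ ω_n = 21.3 rad/s, and ζ = 4.86/(2ω_n) = 0.114.
%OS = 100·exp(−πζ/√(1−ζ²)) = 69.7%.

%OS ≈ 69.7%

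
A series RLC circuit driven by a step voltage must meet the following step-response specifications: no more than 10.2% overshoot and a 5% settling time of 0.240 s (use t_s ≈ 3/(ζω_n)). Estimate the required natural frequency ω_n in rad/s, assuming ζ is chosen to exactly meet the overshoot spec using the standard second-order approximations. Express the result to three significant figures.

ω_n ≈ 21.3 rad/s

From %OS = 100·exp(−πζ/√(1−ζ²)), invert to get ζ = −ln(OS)/√(π² + ln²(OS)) with OS = 0.102.
−ln 0.102 = 2.283, so ζ = 2.283/√(π² + 5.211) = 0.588.
Then ω_n = 3/(ζ t_s) = 3/(0.588 × 0.240) = 21.3 rad/s.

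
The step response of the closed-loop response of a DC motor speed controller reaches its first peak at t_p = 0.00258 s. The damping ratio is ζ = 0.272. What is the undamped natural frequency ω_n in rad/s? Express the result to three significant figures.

ω_n ≈ 1270 rad/s

Peak time t_p = π/ω_d, so ω_d = π/t_p = π/0.00258 = 1220 rad/s.
ω_n = ω_d/√(1−ζ²) = 1220/√0.926 = 1270 rad/s.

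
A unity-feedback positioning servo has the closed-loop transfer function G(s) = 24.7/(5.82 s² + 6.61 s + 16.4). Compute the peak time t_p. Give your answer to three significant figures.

t_p ≈ 1.99 s

Dividing through by 5.82: denominator becomes s² + 1.136 s + 2.818.
So ω_n = √2.818 = 1.68 rad/s and ζ = 1.136/(2·1.68) = 0.338.
ω_d = 1.68·√(1 − 0.338²) = 1.58 rad/s. t_p = π/ω_d = 1.99 s.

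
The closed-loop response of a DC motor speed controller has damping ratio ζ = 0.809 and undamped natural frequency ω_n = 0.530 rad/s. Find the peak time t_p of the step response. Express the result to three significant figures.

t_p ≈ 10.1 s

The damped frequency is ω_d = ω_n√(1−ζ²) = 0.530·√(1−0.654) = 0.312 rad/s.
Peak time t_p = π/ω_d = π/0.312 = 10.1 s.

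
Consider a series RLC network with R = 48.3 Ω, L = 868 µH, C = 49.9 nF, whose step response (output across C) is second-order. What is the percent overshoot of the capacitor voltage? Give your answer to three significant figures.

For a series RLC circuit (capacitor voltage as output), ω_n = 1/√(LC) = 1/√(868 µH · 49.9 nF) = 152000 rad/s.
ζ = (R/2)·√(C/L) = (48.3/2)·√(49.9 nF/868 µH) = 0.183.
%OS = 100·exp(−πζ/√(1−ζ²)) = 55.7%.

%OS ≈ 55.7%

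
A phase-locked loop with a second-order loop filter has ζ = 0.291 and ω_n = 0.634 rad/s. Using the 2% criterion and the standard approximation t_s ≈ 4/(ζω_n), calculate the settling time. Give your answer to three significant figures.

t_s ≈ 4/(ζω_n) = 4/(0.291 × 0.634) = 21.7 s.

t_s ≈ 21.7 s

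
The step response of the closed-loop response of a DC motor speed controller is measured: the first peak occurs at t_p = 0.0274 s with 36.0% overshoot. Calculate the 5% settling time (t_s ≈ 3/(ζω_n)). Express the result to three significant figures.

From the overshoot, ζ = −ln(OS)/√(π²+ln²(OS)) = 0.309.
t_p = π/ω_d ⇒ ω_d = 115 rad/s; then ω_n = ω_d/√(1−ζ²) = 121 rad/s.
t_s ≈ 3/(ζω_n) = 3/(0.309·121) = 0.0805 s.

t_s ≈ 0.0805 s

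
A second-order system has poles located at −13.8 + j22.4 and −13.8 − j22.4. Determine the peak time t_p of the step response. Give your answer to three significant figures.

t_p = π/ω_d with ω_d = 22.4 (the imaginary part), so t_p = 0.140 s.

t_p ≈ 0.140 s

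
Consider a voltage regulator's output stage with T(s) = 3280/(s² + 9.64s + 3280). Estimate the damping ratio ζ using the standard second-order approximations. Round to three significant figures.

ζ ≈ 0.0842

ω_n = √3280 = 57.3 rad/s; ζ = 9.64/(2·57.3) = 0.0842.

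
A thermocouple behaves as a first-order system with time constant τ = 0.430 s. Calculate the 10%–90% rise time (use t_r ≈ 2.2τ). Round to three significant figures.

t_r ≈ 2.2τ = 0.946 s.

t_r ≈ 0.946 s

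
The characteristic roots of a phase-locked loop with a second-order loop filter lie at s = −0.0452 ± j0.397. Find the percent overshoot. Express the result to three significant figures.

|pole| = ω_n = √(0.0452² + 0.397²) = 0.400 rad/s; ζ = cos θ = σ/ω_n = 0.113.
%OS = 100·exp(−πζ/√(1−ζ²)) = 69.9%.

%OS ≈ 69.9%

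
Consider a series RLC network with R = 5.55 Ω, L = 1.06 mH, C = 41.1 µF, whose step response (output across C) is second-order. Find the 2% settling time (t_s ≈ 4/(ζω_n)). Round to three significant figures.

For a series RLC circuit (capacitor voltage as output), ω_n = 1/√(LC) = 1/√(1.06 mH · 41.1 µF) = 4790 rad/s.
ζ = (R/2)·√(C/L) = (5.55/2)·√(41.1 µF/1.06 mH) = 0.546.
t_s ≈ 4/(ζω_n) = 0.00153 s.

t_s ≈ 0.00153 s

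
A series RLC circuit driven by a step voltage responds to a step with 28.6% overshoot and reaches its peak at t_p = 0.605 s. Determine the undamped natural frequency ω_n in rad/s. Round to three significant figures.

From the overshoot, ζ = −ln(OS)/√(π²+ln²(OS)) = 0.370.
t_p = π/ω_d ⇒ ω_d = 5.19 rad/s; then ω_n = ω_d/√(1−ζ²) = 5.59 rad/s.

ω_n ≈ 5.59 rad/s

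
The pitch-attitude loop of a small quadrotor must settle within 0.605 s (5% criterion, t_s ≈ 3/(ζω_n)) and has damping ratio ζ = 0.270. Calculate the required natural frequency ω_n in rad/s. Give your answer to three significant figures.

ω_n ≈ 18.4 rad/s

Rearranging t_s ≈ 3/(ζω_n) gives ω_n = 3/(ζ·t_s) = 3/(0.270 × 0.605) = 18.4 rad/s.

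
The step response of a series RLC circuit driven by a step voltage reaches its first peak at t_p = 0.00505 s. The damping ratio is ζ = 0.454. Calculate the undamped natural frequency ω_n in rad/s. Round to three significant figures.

ω_n ≈ 698 rad/s

Peak time t_p = π/ω_d, so ω_d = π/t_p = π/0.00505 = 622 rad/s.
ω_n = ω_d/√(1−ζ²) = 622/√0.794 = 698 rad/s.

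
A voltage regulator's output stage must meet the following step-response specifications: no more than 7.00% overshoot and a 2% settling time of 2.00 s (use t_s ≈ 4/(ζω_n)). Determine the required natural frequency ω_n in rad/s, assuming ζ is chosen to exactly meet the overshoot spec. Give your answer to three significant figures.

ω_n ≈ 3.10 rad/s

Inverting the overshoot relation: ζ = |ln 0.0700|/√(π² + ln²0.0700) = 0.646.
Then ω_n = 4/(ζ t_s) = 4/(0.646 × 2.00) = 3.10 rad/s.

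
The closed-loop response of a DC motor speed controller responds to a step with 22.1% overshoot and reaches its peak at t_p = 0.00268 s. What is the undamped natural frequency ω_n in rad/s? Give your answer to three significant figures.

ω_n ≈ 1300 rad/s

The overshoot fixes ζ = −ln(OS)/√(π²+ln²(OS)) = 0.433.
t_p = π/ω_d ⇒ ω_d = 1170 rad/s; then ω_n = ω_d/√(1−ζ²) = 1300 rad/s.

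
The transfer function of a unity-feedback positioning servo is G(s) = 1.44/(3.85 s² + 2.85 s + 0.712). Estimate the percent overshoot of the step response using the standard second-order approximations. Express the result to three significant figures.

Dividing through by 3.85: denominator becomes s² + 0.7403 s + 0.1849.
So ω_n = √0.1849 = 0.430 rad/s and ζ = 0.7403/(2·0.430) = 0.861.
%OS = 100·exp(−πζ/√(1−ζ²)) = 0.494%.

%OS ≈ 0.494%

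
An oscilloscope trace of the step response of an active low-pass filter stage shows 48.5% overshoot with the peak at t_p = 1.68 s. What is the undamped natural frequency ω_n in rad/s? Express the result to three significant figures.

ω_n ≈ 1.92 rad/s

The overshoot fixes ζ = −ln(OS)/√(π²+ln²(OS)) = 0.224.
From t_p = π/ω_d, ω_d = π/1.68 = 1.87 rad/s, so ω_n = ω_d/√(1−ζ²) = 1.92 rad/s.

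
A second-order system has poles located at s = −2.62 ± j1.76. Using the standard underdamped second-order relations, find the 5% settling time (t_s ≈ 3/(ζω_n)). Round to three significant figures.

t_s ≈ 1.15 s

For poles at −σ ± jω_d, ζω_n = σ = 2.62, so t_s ≈ 3/σ = 1.15 s.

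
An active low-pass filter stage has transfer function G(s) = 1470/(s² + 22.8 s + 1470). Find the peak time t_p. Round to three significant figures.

t_p ≈ 0.0858 s

ω_n = √1470 = 38.3 rad/s; ζ = 22.8/(2·38.3) = 0.297.
ω_d = ω_n√(1−ζ²) = 36.6 rad/s. Then t_p = π/ω_d = 0.0858 s.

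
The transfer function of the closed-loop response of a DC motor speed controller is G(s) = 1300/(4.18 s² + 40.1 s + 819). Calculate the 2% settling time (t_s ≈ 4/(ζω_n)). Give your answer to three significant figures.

Dividing through by 4.18: denominator becomes s² + 9.593 s + 195.9.
So ω_n = √195.9 = 14.0 rad/s and ζ = 9.593/(2·14.0) = 0.343.
t_s ≈ 4/(ζω_n) = 0.834 s.

t_s ≈ 0.834 s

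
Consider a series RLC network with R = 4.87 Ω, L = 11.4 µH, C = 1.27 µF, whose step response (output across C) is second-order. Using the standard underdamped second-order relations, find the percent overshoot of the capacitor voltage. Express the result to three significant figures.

For a series RLC circuit (capacitor voltage as output), ω_n = 1/√(LC) = 1/√(11.4 µH · 1.27 µF) = 263000 rad/s.
ζ = (R/2)·√(C/L) = (4.87/2)·√(1.27 µF/11.4 µH) = 0.813.
%OS = 100·exp(−πζ/√(1−ζ²)) = 1.25%.

%OS ≈ 1.25%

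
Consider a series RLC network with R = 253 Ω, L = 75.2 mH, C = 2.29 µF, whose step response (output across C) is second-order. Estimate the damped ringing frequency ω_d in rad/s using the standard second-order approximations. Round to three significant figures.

For a series RLC circuit (capacitor voltage as output), ω_n = 1/√(LC) = 1/√(75.2 mH · 2.29 µF) = 2410 rad/s.
ζ = (R/2)·√(C/L) = (253/2)·√(2.29 µF/75.2 mH) = 0.698.
The damped frequency ω_d = ω_n√(1−ζ²) = 1730 rad/s.

ω_d ≈ 1730 rad/s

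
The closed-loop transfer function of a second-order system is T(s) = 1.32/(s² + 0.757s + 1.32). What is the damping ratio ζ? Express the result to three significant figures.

Matching coefficients with s² + 2ζω_n s + ω_n² gives ω_n² = 1.32 ⇒ ω_n = 1.15 rad/s, and ζ = 0.757/(2ω_n) = 0.329.

ζ ≈ 0.329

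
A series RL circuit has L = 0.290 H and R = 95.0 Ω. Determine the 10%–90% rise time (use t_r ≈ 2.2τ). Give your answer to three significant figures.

τ = L/R = 0.290/95.0 = 0.00305 s.
t_r ≈ 2.2τ = 0.00672 s.

t_r ≈ 0.00672 s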